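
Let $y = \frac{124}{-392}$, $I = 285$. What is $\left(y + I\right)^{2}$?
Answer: $\frac{778354201}{9604} \approx 81045.0$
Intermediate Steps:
$y = - \frac{31}{98}$ ($y = 124 \left(- \frac{1}{392}\right) = - \frac{31}{98} \approx -0.31633$)
$\left(y + I\right)^{2} = \left(- \frac{31}{98} + 285\right)^{2} = \left(\frac{27899}{98}\right)^{2} = \frac{778354201}{9604}$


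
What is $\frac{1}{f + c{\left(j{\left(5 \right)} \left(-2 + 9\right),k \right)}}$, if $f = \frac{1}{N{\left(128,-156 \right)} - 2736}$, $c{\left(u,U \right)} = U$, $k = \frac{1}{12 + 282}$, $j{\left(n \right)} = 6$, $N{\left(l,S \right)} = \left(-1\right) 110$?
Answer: $\frac{209181}{638} \approx 327.87$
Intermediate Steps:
$N{\left(l,S \right)} = -110$
$k = \frac{1}{294} \approx 0.0034014$
$f = - \frac{1}{2846}$ ($f = \frac{1}{-110 - 2736} = \frac{1}{-2846} = - \frac{1}{2846} \approx -0.00035137$)
$\frac{1}{f + c{\left(j{\left(5 \right)} \left(-2 + 9\right),k \right)}} = \frac{1}{- \frac{1}{2846} + \frac{1}{294}} = \frac{1}{\frac{638}{209181}} = \frac{209181}{638}$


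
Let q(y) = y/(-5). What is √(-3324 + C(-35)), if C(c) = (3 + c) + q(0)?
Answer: 2*I*√839 ≈ 57.931*I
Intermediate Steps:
q(y) = -y/5 (q(y) = y*(-⅕) = -y/5)
C(c) = 3 + c (C(c) = (3 + c) - ⅕*0 = (3 + c) + 0 = 3 + c)
√(-3324 + C(-35)) = √(-3324 + (3 - 35)) = √(-3324 - 32) = √(-3356) = 2*I*√839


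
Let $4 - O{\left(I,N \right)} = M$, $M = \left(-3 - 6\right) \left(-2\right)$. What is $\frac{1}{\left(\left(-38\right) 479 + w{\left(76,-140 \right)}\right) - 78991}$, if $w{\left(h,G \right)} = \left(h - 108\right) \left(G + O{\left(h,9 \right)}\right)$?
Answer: $- \frac{1}{92265} \approx -1.0838 \cdot 10^{-5}$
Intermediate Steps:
$M = 18$ ($M = \left(-3 - 6\right) \left(-2\right) = \left(-9\right) \left(-2\right) = 18$)
$O{\left(I,N \right)} = -14$ ($O{\left(I,N \right)} = 4 - 18 = -14$)
$w{\left(h,G \right)} = \left(-108 + h\right) \left(-14 + G\right)$ ($w{\left(h,G \right)} = \left(h - 108\right) \left(G - 14\right) = \left(h - 108\right) \left(-14 + G\right) = \left(-108 + h\right) \left(-14 + G\right)$)
$\frac{1}{\left(\left(-38\right) 479 + w{\left(76,-140 \right)}\right) - 78991} = \frac{1}{\left(\left(-38\right) 479 - -4928\right) - 78991} = \frac{1}{\left(-18202 + \left(1512 + 15120 - 1064 - 10640\right)\right) - 78991} = \frac{1}{\left(-18202 + 4928\right) - 78991} = \frac{1}{-13274 - 78991} = \frac{1}{-92265} = - \frac{1}{92265}$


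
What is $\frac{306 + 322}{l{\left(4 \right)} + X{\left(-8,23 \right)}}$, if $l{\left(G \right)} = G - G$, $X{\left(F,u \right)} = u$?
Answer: $\frac{628}{23} \approx 27.304$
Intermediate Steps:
$l{\left(G \right)} = 0$
$\frac{306 + 322}{l{\left(4 \right)} + X{\left(-8,23 \right)}} = \frac{306 + 322}{0 + 23} = \frac{628}{23}$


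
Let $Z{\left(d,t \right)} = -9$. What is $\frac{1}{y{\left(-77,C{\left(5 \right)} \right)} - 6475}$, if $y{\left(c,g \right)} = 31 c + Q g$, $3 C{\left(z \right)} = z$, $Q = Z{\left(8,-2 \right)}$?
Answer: $- \frac{1}{8877} \approx -0.00011265$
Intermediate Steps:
$Q = -9$
$C{\left(z \right)} = \frac{z}{3}$
$y{\left(c,g \right)} = - 9 g + 31 c$ ($y{\left(c,g \right)} = 31 c - 9 g = - 9 g + 31 c$)
$\frac{1}{y{\left(-77,C{\left(5 \right)} \right)} - 6475} = \frac{1}{\left(- 9 \cdot \frac{1}{3} \cdot 5 + 31 \left(-77\right)\right) - 6475} = \frac{1}{\left(\left(-9\right) \frac{5}{3} - 2387\right) - 6475} = \frac{1}{\left(-15 - 2387\right) - 6475} = \frac{1}{-2402 - 6475} = \frac{1}{-8877} = - \frac{1}{8877}$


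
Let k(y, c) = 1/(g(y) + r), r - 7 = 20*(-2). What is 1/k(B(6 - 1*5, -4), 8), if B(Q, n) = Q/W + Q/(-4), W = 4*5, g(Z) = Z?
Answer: -166/5 ≈ -33.200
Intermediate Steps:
r = -33 (r = 7 + 20*(-2) = 7 - 40 = -33)
W = 20
B(Q, n) = -Q/5 (B(Q, n) = Q/20 + Q/(-4) = Q*(1/20) + Q*(-¼) = Q/20 - Q/4 = -Q/5)
k(y, c) = 1/(-33 + y) (k(y, c) = 1/(y - 33) = 1/(-33 + y))
1/k(B(6 - 1*5, -4), 8) = 1/(1/(-33 - (6 - 1*5)/5)) = 1/(1/(-33 - (6 - 5)/5)) = 1/(1/(-33 - ⅕*1)) = 1/(1/(-33 - ⅕)) = 1/(1/(-166/5)) = 1/(-5/166) = -166/5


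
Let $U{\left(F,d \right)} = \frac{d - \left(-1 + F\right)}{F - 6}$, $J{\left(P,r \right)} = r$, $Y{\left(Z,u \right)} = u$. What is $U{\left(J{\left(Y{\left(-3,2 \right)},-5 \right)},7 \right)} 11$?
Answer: $-13$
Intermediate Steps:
$U{\left(F,d \right)} = \frac{1 + d - F}{-6 + F}$
$U{\left(J{\left(Y{\left(-3,2 \right)},-5 \right)},7 \right)} 11 = \frac{1 + 7 - -5}{-6 - 5} \cdot 11 = \frac{1 + 7 + 5}{-11} \cdot 11 = \left(- \frac{1}{11}\right) 13 \cdot 11 = \left(- \frac{13}{11}\right) 11 = -13$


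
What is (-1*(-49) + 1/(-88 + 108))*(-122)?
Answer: -59841/10 ≈ -5984.1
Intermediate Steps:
(-1*(-49) + 1/(-88 + 108))*(-122) = (49 + 1/20)*(-122) = (981/20)*(-122) = -59841/10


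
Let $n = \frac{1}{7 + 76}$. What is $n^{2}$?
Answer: $\frac{1}{6889} \approx 0.00014516$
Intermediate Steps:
$n = \frac{1}{83} \approx 0.012048$
$n^{2} = \left(\frac{1}{83}\right)^{2} = \frac{1}{6889}$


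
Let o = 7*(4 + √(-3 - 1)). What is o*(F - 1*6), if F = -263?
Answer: -7532 - 3766*I ≈ -7532.0 - 3766.0*I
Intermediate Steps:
o = 28 + 14*I (o = 7*(4 + √(-4)) = 7*(4 + 2*I) = 28 + 14*I ≈ 28.0 + 14.0*I)
o*(F - 1*6) = (28 + 14*I)*(-263 - 1*6) = (28 + 14*I)*(-263 - 6) = (28 + 14*I)*(-269) = -7532 - 3766*I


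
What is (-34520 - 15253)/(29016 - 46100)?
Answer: 49773/17084 ≈ 2.9134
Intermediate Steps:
(-34520 - 15253)/(29016 - 46100) = -49773/(-17084) = -49773*(-1/17084) = 49773/17084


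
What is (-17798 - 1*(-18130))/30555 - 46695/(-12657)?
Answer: 476989283/128911545 ≈ 3.7001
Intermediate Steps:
(-17798 - 1*(-18130))/30555 - 46695/(-12657) = (-17798 + 18130)*(1/30555) - 46695*(-1/12657) = 332*(1/30555) + 15565/4219 = 332/30555 + 15565/4219 = 476989283/128911545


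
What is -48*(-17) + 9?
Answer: 825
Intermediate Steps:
-48*(-17) + 9 = 816 + 9 = 825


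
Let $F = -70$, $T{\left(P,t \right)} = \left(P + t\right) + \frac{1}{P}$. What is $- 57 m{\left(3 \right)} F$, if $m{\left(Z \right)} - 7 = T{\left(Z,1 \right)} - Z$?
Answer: $33250$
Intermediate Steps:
$T{\left(P,t \right)} = P + t + \frac{1}{P}$
$m{\left(Z \right)} = 8 + \frac{1}{Z}$ ($m{\left(Z \right)} = 7 + \left(\left(Z + 1 + \frac{1}{Z}\right) - Z\right) = 7 + \left(\left(1 + Z + \frac{1}{Z}\right) - Z\right) = 7 + \left(1 + \frac{1}{Z}\right) = 8 + \frac{1}{Z}$)
$- 57 m{\left(3 \right)} F = - 57 \left(8 + \frac{1}{3}\right) \left(-70\right) = \left(-57\right) \frac{25}{3} \left(-70\right) = \left(-475\right) \left(-70\right) = 33250$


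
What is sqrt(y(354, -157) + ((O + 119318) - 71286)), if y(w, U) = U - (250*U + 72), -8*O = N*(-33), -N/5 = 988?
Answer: sqrt(266702)/2 ≈ 258.22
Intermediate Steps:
N = -4940 (N = -5*988 = -4940)
O = -40755/2 (O = -(-1235)*(-33)/2 = -1/8*163020 = -40755/2 ≈ -20378.)
y(w, U) = -72 - 249*U (y(w, U) = U - (72 + 250*U) = U + (-72 - 250*U) = -72 - 249*U)
sqrt(y(354, -157) + ((O + 119318) - 71286)) = sqrt((-72 - 249*(-157)) + ((-40755/2 + 119318) - 71286)) = sqrt((-72 + 39093) + (197881/2 - 71286)) = sqrt(39021 + 55309/2) = sqrt(133351/2) = sqrt(266702)/2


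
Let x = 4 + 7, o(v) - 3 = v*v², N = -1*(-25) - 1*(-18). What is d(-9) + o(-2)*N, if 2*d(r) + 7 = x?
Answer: -213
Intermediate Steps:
N = 43 (N = 25 + 18 = 43)
o(v) = 3 + v³ (o(v) = 3 + v*v² = 3 + v³)
x = 11
d(r) = 2 (d(r) = -7/2 + (½)*11 = -7/2 + 11/2 = 2)
d(-9) + o(-2)*N = 2 + (3 + (-2)³)*43 = 2 + (3 - 8)*43 = 2 - 5*43 = 2 - 215 = -213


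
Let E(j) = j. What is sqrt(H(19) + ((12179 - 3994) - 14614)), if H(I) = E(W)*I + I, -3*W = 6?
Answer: 4*I*sqrt(403) ≈ 80.299*I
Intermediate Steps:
W = -2 (W = -1/3*6 = -2)
H(I) = -I (H(I) = -2*I + I = -I)
sqrt(H(19) + ((12179 - 3994) - 14614)) = sqrt(-1*19 + ((12179 - 3994) - 14614)) = sqrt(-19 + (8185 - 14614)) = sqrt(-19 - 6429) = sqrt(-6448) = 4*I*sqrt(403)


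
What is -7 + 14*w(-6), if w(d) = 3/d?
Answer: -14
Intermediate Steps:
-7 + 14*w(-6) = -7 + 14*(3/(-6)) = -7 + 14*(3*(-⅙)) = -7 + 14*(-½) = -7 - 7 = -14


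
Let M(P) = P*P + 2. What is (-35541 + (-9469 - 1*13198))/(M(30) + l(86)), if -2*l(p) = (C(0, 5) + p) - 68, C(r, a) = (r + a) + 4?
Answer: -116416/1777 ≈ -65.513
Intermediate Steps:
C(r, a) = 4 + a + r (C(r, a) = (a + r) + 4 = 4 + a + r)
M(P) = 2 + P**2 (M(P) = P**2 + 2 = 2 + P**2)
l(p) = 59/2 - p/2 (l(p) = -(((4 + 5 + 0) + p) - 68)/2 = -((9 + p) - 68)/2 = -(-59 + p)/2 = 59/2 - p/2)
(-35541 + (-9469 - 1*13198))/(M(30) + l(86)) = (-35541 + (-9469 - 1*13198))/((2 + 30**2) + (59/2 - 1/2*86)) = (-35541 + (-9469 - 13198))/((2 + 900) + (59/2 - 43)) = (-35541 - 22667)/(902 - 27/2) = -58208/1777/2 = -58208*2/1777 = -116416/1777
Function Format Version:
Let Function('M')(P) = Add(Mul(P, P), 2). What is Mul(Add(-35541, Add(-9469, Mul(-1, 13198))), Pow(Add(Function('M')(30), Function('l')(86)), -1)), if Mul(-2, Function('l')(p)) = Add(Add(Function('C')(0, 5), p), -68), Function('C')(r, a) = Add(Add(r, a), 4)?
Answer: Rational(-116416, 1777) ≈ -65.513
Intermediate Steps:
Function('C')(r, a) = Add(4, a, r) (Function('C')(r, a) = Add(Add(a, r), 4) = Add(4, a, r))
Function('M')(P) = Add(2, Pow(P, 2)) (Function('M')(P) = Add(Pow(P, 2), 2) = Add(2, Pow(P, 2)))
Function('l')(p) = Add(Rational(59, 2), Mul(Rational(-1, 2), p)) (Function('l')(p) = Mul(Rational(-1, 2), Add(Add(Add(4, 5, 0), p), -68)) = Mul(Rational(-1, 2), Add(Add(9, p), -68)) = Mul(Rational(-1, 2), Add(-59, p)) = Add(Rational(59, 2), Mul(Rational(-1, 2), p)))
Mul(Add(-35541, Add(-9469, Mul(-1, 13198))), Pow(Add(Function('M')(30), Function('l')(86)), -1)) = Mul(Add(-35541, Add(-9469, Mul(-1, 13198))), Pow(Add(Add(2, Pow(30, 2)), Add(Rational(59, 2), Mul(Rational(-1, 2), 86))), -1)) = Mul(Add(-35541, Add(-9469, -13198)), Pow(Add(Add(2, 900), Add(Rational(59, 2), -43)), -1)) = Mul(Add(-35541, -22667), Pow(Add(902, Rational(-27, 2)), -1)) = Mul(-58208, Pow(Rational(1777, 2), -1)) = Mul(-58208, Rational(2, 1777)) = Rational(-116416, 1777)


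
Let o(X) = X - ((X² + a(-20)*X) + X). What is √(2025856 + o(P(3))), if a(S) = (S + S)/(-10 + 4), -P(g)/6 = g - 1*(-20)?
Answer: 2*√501933 ≈ 1416.9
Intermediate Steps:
P(g) = -120 - 6*g (P(g) = -6*(g - 1*(-20)) = -6*(g + 20) = -6*(20 + g) = -120 - 6*g)
a(S) = -S/3 (a(S) = (2*S)/(-6) = (2*S)*(-⅙) = -S/3)
o(X) = -X² - 20*X/3 (o(X) = X - ((X² + (-⅓*(-20))*X) + X) = X - ((X² + 20*X/3) + X) = X - (X² + 23*X/3) = X + (-X² - 23*X/3) = -X² - 20*X/3)
√(2025856 + o(P(3))) = √(2025856 - (-120 - 6*3)*(20 + 3*(-120 - 6*3))/3) = √(2025856 - (-120 - 18)*(20 + 3*(-120 - 18))/3) = √(2025856 - ⅓*(-138)*(20 + 3*(-138))) = √(2025856 - ⅓*(-138)*(20 - 414)) = √(2025856 - ⅓*(-138)*(-394)) = √(2025856 - 18124) = √2007732 = 2*√501933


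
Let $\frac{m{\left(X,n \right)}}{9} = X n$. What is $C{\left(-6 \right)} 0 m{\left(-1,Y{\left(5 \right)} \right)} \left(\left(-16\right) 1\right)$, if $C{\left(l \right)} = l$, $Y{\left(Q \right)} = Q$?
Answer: $0$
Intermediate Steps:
$m{\left(X,n \right)} = 9 X n$
$C{\left(-6 \right)} 0 m{\left(-1,Y{\left(5 \right)} \right)} \left(\left(-16\right) 1\right) = - 6 \cdot 0 \cdot 9 \left(-1\right) 5 \left(\left(-16\right) 1\right) = - 6 \cdot 0 \left(-45\right) \left(-16\right) = \left(-6\right) 0 \left(-16\right) = 0 \left(-16\right) = 0$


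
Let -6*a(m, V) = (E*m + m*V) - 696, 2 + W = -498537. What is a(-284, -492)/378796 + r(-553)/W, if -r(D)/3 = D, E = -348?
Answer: -463465970/4291922251 ≈ -0.10799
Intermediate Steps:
W = -498539 (W = -2 - 498537 = -498539)
a(m, V) = 116 + 58*m - V*m/6 (a(m, V) = -((-348*m + m*V) - 696)/6 = -((-348*m + V*m) - 696)/6 = -(-696 - 348*m + V*m)/6 = 116 + 58*m - V*m/6)
r(D) = -3*D
a(-284, -492)/378796 + r(-553)/W = (116 + 58*(-284) - 1/6*(-492)*(-284))/378796 - 3*(-553)/(-498539) = (116 - 16472 - 23288)*(1/378796) + 1659*(-1/498539) = -39644*1/378796 - 1659/498539 = -901/8609 - 1659/498539 = -463465970/4291922251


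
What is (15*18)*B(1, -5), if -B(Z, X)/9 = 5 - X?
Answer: -24300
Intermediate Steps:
B(Z, X) = -45 + 9*X (B(Z, X) = -9*(5 - X) = -45 + 9*X)
(15*18)*B(1, -5) = (15*18)*(-45 + 9*(-5)) = 270*(-45 - 45) = 270*(-90) = -24300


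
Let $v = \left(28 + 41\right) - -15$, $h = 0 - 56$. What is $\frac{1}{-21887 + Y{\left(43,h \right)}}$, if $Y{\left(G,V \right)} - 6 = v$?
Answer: $- \frac{1}{21797} \approx -4.5878 \cdot 10^{-5}$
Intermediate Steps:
$h = -56$ ($h = 0 - 56 = -56$)
$v = 84$ ($v = 69 + 15 = 84$)
$Y{\left(G,V \right)} = 90$ ($Y{\left(G,V \right)} = 6 + 84 = 90$)
$\frac{1}{-21887 + Y{\left(43,h \right)}} = \frac{1}{-21887 + 90} = \frac{1}{-21797} = - \frac{1}{21797}$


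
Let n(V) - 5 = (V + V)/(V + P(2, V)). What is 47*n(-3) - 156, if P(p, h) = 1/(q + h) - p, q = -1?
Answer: 929/7 ≈ 132.71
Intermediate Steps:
P(p, h) = 1/(-1 + h) - p
n(V) = 5 + 2*V/(V + (3 - 2*V)/(-1 + V)) (n(V) = 5 + (V + V)/(V + (1 + 2 - 1*V*2)/(-1 + V)) = 5 + (2*V)/(V + (1 + 2 - 2*V)/(-1 + V)) = 5 + (2*V)/(V + (3 - 2*V)/(-1 + V)) = 5 + 2*V/(V + (3 - 2*V)/(-1 + V)))
47*n(-3) - 156 = 47*((15 - 17*(-3) + 7*(-3)²)/(3 + (-3)² - 3*(-3))) - 156 = 47*((15 + 51 + 7*9)/(3 + 9 + 9)) - 156 = 47*((15 + 51 + 63)/21) - 156 = 47*((1/21)*129) - 156 = 47*(43/7) - 156 = 2021/7 - 156 = 929/7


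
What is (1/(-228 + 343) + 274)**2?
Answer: 992943121/13225 ≈ 75081.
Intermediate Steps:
(1/(-228 + 343) + 274)**2 = (1/115 + 274)**2 = (31511/115)**2 = 992943121/13225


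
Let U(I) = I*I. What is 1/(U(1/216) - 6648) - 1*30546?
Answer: -9474424978158/310169087 ≈ -30546.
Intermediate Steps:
U(I) = I²
1/(U(1/216) - 6648) - 1*30546 = 1/((1/216)² - 6648) - 1*30546 = 1/((1/216)² - 6648) - 30546 = 1/(1/46656 - 6648) - 30546 = 1/(-310169087/46656) - 30546 = -46656/310169087 - 30546 = -9474424978158/310169087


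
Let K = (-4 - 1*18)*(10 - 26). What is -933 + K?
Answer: -581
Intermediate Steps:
K = 352 (K = (-4 - 18)*(-16) = -22*(-16) = 352)
-933 + K = -933 + 352 = -581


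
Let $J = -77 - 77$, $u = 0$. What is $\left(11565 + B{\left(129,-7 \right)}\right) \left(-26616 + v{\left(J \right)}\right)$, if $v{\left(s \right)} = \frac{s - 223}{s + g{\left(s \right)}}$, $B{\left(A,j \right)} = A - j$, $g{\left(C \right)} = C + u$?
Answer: $- \frac{95917204051}{308} \approx -3.1142 \cdot 10^{8}$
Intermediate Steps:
$g{\left(C \right)} = C$ ($g{\left(C \right)} = C + 0 = C$)
$J = -154$ ($J = -77 - 77 = -154$)
$v{\left(s \right)} = \frac{-223 + s}{2 s}$ ($v{\left(s \right)} = \frac{s - 223}{s + s} = \frac{-223 + s}{2 s}$)
$\left(11565 + B{\left(129,-7 \right)}\right) \left(-26616 + v{\left(J \right)}\right) = \left(11565 + \left(129 - -7\right)\right) \left(-26616 + \frac{-223 - 154}{2 \left(-154\right)}\right) = \left(11565 + \left(129 + 7\right)\right) \left(-26616 + \frac{1}{2} \left(- \frac{1}{154}\right) \left(-377\right)\right) = \left(11565 + 136\right) \left(-26616 + \frac{377}{308}\right) = 11701 \left(- \frac{8197351}{308}\right) = - \frac{95917204051}{308}$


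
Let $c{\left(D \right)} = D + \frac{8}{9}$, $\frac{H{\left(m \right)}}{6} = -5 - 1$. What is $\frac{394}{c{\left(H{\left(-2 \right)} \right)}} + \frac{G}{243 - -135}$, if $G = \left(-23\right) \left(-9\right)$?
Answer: $- \frac{17708}{1659} \approx -10.674$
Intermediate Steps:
$H{\left(m \right)} = -36$ ($H{\left(m \right)} = 6 \left(-5 - 1\right) = 6 \left(-6\right) = -36$)
$G = 207$
$c{\left(D \right)} = \frac{8}{9} + D$ ($c{\left(D \right)} = D + 8 \cdot \frac{1}{9} = D + \frac{8}{9} = \frac{8}{9} + D$)
$\frac{394}{c{\left(H{\left(-2 \right)} \right)}} + \frac{G}{243 - -135} = \frac{394}{\frac{8}{9} - 36} + \frac{207}{243 - -135} = \frac{394}{- \frac{316}{9}} + \frac{207}{243 + 135} = 394 \left(- \frac{9}{316}\right) + \frac{207}{378} = - \frac{1773}{158} + 207 \cdot \frac{1}{378} = - \frac{1773}{158} + \frac{23}{42} = - \frac{17708}{1659}$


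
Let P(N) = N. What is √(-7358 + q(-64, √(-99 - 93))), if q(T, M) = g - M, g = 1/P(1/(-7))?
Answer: √(-7365 - 8*I*√3) ≈ 0.0807 - 85.82*I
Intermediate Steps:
g = -7 (g = 1/(1/(-7)) = 1/(-⅐) = -7)
q(T, M) = -7 - M
√(-7358 + q(-64, √(-99 - 93))) = √(-7358 + (-7 - √(-99 - 93))) = √(-7358 + (-7 - √(-192))) = √(-7358 + (-7 - 8*I*√3)) = √(-7365 - 8*I*√3)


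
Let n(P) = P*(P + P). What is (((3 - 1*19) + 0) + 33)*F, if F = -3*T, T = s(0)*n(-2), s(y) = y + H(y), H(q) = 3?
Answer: -1224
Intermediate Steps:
s(y) = 3 + y (s(y) = y + 3 = 3 + y)
n(P) = 2*P**2 (n(P) = P*(2*P) = 2*P**2)
T = 24 (T = (3 + 0)*(2*(-2)**2) = 3*(2*4) = 3*8 = 24)
F = -72 (F = -3*24 = -72)
(((3 - 1*19) + 0) + 33)*F = (((3 - 1*19) + 0) + 33)*(-72) = (((3 - 19) + 0) + 33)*(-72) = ((-16 + 0) + 33)*(-72) = (-16 + 33)*(-72) = 17*(-72) = -1224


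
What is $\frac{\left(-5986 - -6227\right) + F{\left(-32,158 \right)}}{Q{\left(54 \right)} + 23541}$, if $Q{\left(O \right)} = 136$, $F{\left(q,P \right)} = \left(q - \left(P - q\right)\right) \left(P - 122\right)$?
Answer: $- \frac{7751}{23677} \approx -0.32736$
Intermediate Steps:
$F{\left(q,P \right)} = \left(-122 + P\right) \left(- P + 2 q\right)$ ($F{\left(q,P \right)} = \left(- P + 2 q\right) \left(-122 + P\right) = \left(-122 + P\right) \left(- P + 2 q\right)$)
$\frac{\left(-5986 - -6227\right) + F{\left(-32,158 \right)}}{Q{\left(54 \right)} + 23541} = \frac{\left(-5986 - -6227\right) + \left(- 158^{2} - -7808 + 122 \cdot 158 + 2 \cdot 158 \left(-32\right)\right)}{136 + 23541} = \frac{\left(-5986 + 6227\right) + \left(\left(-1\right) 24964 + 7808 + 19276 - 10112\right)}{23677} = \left(241 + \left(-24964 + 7808 + 19276 - 10112\right)\right) \frac{1}{23677} = \left(241 - 7992\right) \frac{1}{23677} = \left(-7751\right) \frac{1}{23677} = - \frac{7751}{23677}$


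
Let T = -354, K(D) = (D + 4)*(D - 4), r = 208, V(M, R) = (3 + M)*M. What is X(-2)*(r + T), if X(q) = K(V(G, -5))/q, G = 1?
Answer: 0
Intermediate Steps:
V(M, R) = M*(3 + M)
K(D) = (-4 + D)*(4 + D) (K(D) = (4 + D)*(-4 + D) = (-4 + D)*(4 + D))
X(q) = 0 (X(q) = (-16 + (1*(3 + 1))²)/q = (-16 + (1*4)²)/q = (-16 + 4²)/q = (-16 + 16)/q = 0/q = 0)
X(-2)*(r + T) = 0*(208 - 354) = 0*(-146) = 0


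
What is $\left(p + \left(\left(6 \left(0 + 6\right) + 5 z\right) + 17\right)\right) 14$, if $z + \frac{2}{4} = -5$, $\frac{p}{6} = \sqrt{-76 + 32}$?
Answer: $357 + 168 i \sqrt{11} \approx 357.0 + 557.19 i$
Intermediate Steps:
$p = 12 i \sqrt{11}$ ($p = 6 \sqrt{-76 + 32} = 6 \sqrt{-44} = 6 \cdot 2 i \sqrt{11} = 12 i \sqrt{11} \approx 39.799 i$)
$z = - \frac{11}{2}$ ($z = - \frac{1}{2} - 5 = - \frac{11}{2} \approx -5.5$)
$\left(p + \left(\left(6 \left(0 + 6\right) + 5 z\right) + 17\right)\right) 14 = \left(12 i \sqrt{11} + \left(\left(6 \left(0 + 6\right) + 5 \left(- \frac{11}{2}\right)\right) + 17\right)\right) 14 = \left(12 i \sqrt{11} + \left(\left(6 \cdot 6 - \frac{55}{2}\right) + 17\right)\right) 14 = \left(12 i \sqrt{11} + \left(\left(36 - \frac{55}{2}\right) + 17\right)\right) 14 = \left(12 i \sqrt{11} + \left(\frac{17}{2} + 17\right)\right) 14 = \left(12 i \sqrt{11} + \frac{51}{2}\right) 14 = \left(\frac{51}{2} + 12 i \sqrt{11}\right) 14 = 357 + 168 i \sqrt{11}$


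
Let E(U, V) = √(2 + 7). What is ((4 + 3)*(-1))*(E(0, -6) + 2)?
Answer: -35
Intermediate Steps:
E(U, V) = 3 (E(U, V) = √9 = 3)
((4 + 3)*(-1))*(E(0, -6) + 2) = ((4 + 3)*(-1))*(3 + 2) = (7*(-1))*5 = -7*5 = -35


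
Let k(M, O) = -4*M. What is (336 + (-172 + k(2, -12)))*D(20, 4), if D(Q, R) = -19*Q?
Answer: -59280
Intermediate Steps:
(336 + (-172 + k(2, -12)))*D(20, 4) = (336 + (-172 - 4*2))*(-19*20) = (336 + (-172 - 8))*(-380) = (336 - 180)*(-380) = 156*(-380) = -59280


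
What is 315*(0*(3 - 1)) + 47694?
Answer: 47694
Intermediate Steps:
315*(0*(3 - 1)) + 47694 = 315*(0*2) + 47694 = 315*0 + 47694 = 0 + 47694 = 47694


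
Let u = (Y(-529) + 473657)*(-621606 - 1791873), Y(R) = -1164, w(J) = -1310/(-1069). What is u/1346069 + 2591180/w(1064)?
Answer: 1705886738111/1346069 ≈ 1.2673e+6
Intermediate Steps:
w(J) = 1310/1069 (w(J) = -1310*(-1/1069) = 1310/1069)
u = -1140351933147 (u = (-1164 + 473657)*(-621606 - 1791873) = 472493*(-2413479) = -1140351933147)
u/1346069 + 2591180/w(1064) = -1140351933147/1346069 + 2591180/(1310/1069) = -1140351933147*1/1346069 + 2591180*(1069/1310) = -1140351933147/1346069 + 2114482 = 1705886738111/1346069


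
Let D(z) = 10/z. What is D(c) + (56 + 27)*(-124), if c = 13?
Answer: -133786/13 ≈ -10291.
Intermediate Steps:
D(c) + (56 + 27)*(-124) = 10/13 + (56 + 27)*(-124) = 10*(1/13) + 83*(-124) = 10/13 - 10292 = -133786/13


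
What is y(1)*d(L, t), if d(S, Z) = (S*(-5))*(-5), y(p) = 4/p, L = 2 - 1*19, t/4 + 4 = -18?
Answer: -1700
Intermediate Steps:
t = -88 (t = -16 + 4*(-18) = -16 - 72 = -88)
L = -17 (L = 2 - 19 = -17)
d(S, Z) = 25*S (d(S, Z) = -5*S*(-5) = 25*S)
y(1)*d(L, t) = (4/1)*(25*(-17)) = (4*1)*(-425) = 4*(-425) = -1700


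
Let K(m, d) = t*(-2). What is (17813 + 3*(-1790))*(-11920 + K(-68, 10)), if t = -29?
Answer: -147598866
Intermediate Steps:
K(m, d) = 58 (K(m, d) = -29*(-2) = 58)
(17813 + 3*(-1790))*(-11920 + K(-68, 10)) = (17813 + 3*(-1790))*(-11920 + 58) = (17813 - 5370)*(-11862) = 12443*(-11862) = -147598866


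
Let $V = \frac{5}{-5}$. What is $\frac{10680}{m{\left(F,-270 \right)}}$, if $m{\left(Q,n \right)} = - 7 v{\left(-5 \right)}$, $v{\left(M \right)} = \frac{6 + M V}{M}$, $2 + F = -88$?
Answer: $\frac{53400}{77} \approx 693.51$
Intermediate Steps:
$F = -90$ ($F = -2 - 88 = -90$)
$V = -1$ ($V = 5 \left(- \frac{1}{5}\right) = -1$)
$v{\left(M \right)} = \frac{6 - M}{M}$ ($v{\left(M \right)} = \frac{6 + M \left(-1\right)}{M} = \frac{6 - M}{M}$)
$m{\left(Q,n \right)} = \frac{77}{5}$ ($m{\left(Q,n \right)} = - 7 \frac{6 - -5}{-5} = - 7 \left(- \frac{6 + 5}{5}\right) = - 7 \left(\left(- \frac{1}{5}\right) 11\right) = \left(-7\right) \left(- \frac{11}{5}\right) = \frac{77}{5}$)
$\frac{10680}{m{\left(F,-270 \right)}} = \frac{10680}{\frac{77}{5}} = 10680 \cdot \frac{5}{77} = \frac{53400}{77}$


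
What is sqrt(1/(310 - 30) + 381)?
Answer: sqrt(7467670)/140 ≈ 19.519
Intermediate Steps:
sqrt(1/(310 - 30) + 381) = sqrt(1/280 + 381) = sqrt(106681/280) = sqrt(7467670)/140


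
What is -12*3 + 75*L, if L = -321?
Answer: -24111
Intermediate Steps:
-12*3 + 75*L = -12*3 + 75*(-321) = -36 - 24075 = -24111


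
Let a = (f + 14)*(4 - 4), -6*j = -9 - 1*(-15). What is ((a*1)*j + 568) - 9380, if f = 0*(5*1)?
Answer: -8812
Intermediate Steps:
f = 0 (f = 0*5 = 0)
j = -1 (j = -(-9 - 1*(-15))/6 = -(-9 + 15)/6 = -⅙*6 = -1)
a = 0 (a = (0 + 14)*(4 - 4) = 14*0 = 0)
((a*1)*j + 568) - 9380 = ((0*1)*(-1) + 568) - 9380 = (0*(-1) + 568) - 9380 = (0 + 568) - 9380 = 568 - 9380 = -8812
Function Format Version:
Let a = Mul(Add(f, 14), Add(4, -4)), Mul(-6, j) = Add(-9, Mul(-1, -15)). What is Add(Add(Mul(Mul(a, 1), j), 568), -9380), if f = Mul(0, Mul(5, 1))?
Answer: -8812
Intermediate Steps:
f = 0 (f = Mul(0, 5) = 0)
j = -1 (j = Mul(Rational(-1, 6), Add(-9, Mul(-1, -15))) = Mul(Rational(-1, 6), Add(-9, 15)) = Mul(Rational(-1, 6), 6) = -1)
a = 0 (a = Mul(Add(0, 14), Add(4, -4)) = Mul(14, 0) = 0)
Add(Add(Mul(Mul(a, 1), j), 568), -9380) = Add(Add(Mul(Mul(0, 1), -1), 568), -9380) = Add(Add(Mul(0, -1), 568), -9380) = Add(Add(0, 568), -9380) = Add(568, -9380) = -8812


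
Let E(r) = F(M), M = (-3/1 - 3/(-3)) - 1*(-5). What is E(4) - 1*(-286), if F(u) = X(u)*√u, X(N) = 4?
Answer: 286 + 4*√3 ≈ 292.93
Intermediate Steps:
M = 3 (M = (-3*1 - 3*(-⅓)) + 5 = (-3 + 1) + 5 = -2 + 5 = 3)
F(u) = 4*√u
E(r) = 4*√3
E(4) - 1*(-286) = 4*√3 - 1*(-286) = 4*√3 + 286 = 286 + 4*√3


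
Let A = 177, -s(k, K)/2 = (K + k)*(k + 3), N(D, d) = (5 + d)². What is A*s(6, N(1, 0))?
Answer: -98766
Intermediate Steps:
s(k, K) = -2*(3 + k)*(K + k) (s(k, K) = -2*(K + k)*(k + 3) = -2*(K + k)*(3 + k) = -2*(3 + k)*(K + k))
A*s(6, N(1, 0)) = 177*(-6*(5 + 0)² - 6*6 - 2*6² - 2*(5 + 0)²*6) = 177*(-6*5² - 36 - 2*36 - 2*5²*6) = 177*(-6*25 - 36 - 72 - 2*25*6) = 177*(-150 - 36 - 72 - 300) = 177*(-558) = -98766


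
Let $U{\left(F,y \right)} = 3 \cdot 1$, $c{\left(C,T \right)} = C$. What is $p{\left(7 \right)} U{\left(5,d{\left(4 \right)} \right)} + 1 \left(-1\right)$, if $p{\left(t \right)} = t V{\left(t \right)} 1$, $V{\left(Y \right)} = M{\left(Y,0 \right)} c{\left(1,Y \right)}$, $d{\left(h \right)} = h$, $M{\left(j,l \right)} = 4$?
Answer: $83$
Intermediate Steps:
$V{\left(Y \right)} = 4$ ($V{\left(Y \right)} = 4 \cdot 1 = 4$)
$U{\left(F,y \right)} = 3$
$p{\left(t \right)} = 4 t$ ($p{\left(t \right)} = t 4 \cdot 1 = 4 t 1 = 4 t$)
$p{\left(7 \right)} U{\left(5,d{\left(4 \right)} \right)} + 1 \left(-1\right) = 4 \cdot 7 \cdot 3 + 1 \left(-1\right) = 28 \cdot 3 - 1 = 84 - 1 = 83$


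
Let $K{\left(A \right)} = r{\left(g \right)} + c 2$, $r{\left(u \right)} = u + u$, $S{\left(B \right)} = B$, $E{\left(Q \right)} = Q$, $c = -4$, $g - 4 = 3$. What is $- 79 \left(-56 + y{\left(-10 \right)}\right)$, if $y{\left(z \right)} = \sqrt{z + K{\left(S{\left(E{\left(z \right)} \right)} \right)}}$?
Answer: $4424 - 158 i \approx 4424.0 - 158.0 i$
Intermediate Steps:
$g = 7$ ($g = 4 + 3 = 7$)
$r{\left(u \right)} = 2 u$
$K{\left(A \right)} = 6$ ($K{\left(A \right)} = 2 \cdot 7 - 8 = 14 - 8 = 6$)
$y{\left(z \right)} = \sqrt{6 + z}$ ($y{\left(z \right)} = \sqrt{z + 6} = \sqrt{6 + z}$)
$- 79 \left(-56 + y{\left(-10 \right)}\right) = - 79 \left(-56 + \sqrt{6 - 10}\right) = - 79 \left(-56 + \sqrt{-4}\right) = - 79 \left(-56 + 2 i\right) = 4424 - 158 i$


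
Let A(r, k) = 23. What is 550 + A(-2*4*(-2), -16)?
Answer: 573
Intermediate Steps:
550 + A(-2*4*(-2), -16) = 550 + 23 = 573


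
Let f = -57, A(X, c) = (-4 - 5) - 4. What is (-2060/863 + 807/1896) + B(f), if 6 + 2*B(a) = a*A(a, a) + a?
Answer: 183826251/545416 ≈ 337.04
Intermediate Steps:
A(X, c) = -13 (A(X, c) = -9 - 4 = -13)
B(a) = -3 - 6*a (B(a) = -3 + (a*(-13) + a)/2 = -3 + (-13*a + a)/2 = -3 + (-12*a)/2 = -3 - 6*a)
(-2060/863 + 807/1896) + B(f) = (-2060/863 + 807/1896) + (-3 - 6*(-57)) = (-2060*1/863 + 807*(1/1896)) + (-3 + 342) = (-2060/863 + 269/632) + 339 = -1069773/545416 + 339 = 183826251/545416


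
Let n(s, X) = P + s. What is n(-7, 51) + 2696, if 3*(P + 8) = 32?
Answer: 8075/3 ≈ 2691.7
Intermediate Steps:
P = 8/3 (P = -8 + (⅓)*32 = -8 + 32/3 = 8/3 ≈ 2.6667)
n(s, X) = 8/3 + s
n(-7, 51) + 2696 = (8/3 - 7) + 2696 = -13/3 + 2696 = 8075/3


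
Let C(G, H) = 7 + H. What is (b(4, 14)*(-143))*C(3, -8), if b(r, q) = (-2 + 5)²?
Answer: 1287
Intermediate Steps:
b(r, q) = 9 (b(r, q) = 3² = 9)
(b(4, 14)*(-143))*C(3, -8) = (9*(-143))*(7 - 8) = -1287*(-1) = 1287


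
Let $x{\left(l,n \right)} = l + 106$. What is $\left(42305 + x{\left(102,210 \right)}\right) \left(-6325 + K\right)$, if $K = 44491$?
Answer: $1622551158$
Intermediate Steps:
$x{\left(l,n \right)} = 106 + l$
$\left(42305 + x{\left(102,210 \right)}\right) \left(-6325 + K\right) = \left(42305 + \left(106 + 102\right)\right) \left(-6325 + 44491\right) = \left(42305 + 208\right) 38166 = 42513 \cdot 38166 = 1622551158$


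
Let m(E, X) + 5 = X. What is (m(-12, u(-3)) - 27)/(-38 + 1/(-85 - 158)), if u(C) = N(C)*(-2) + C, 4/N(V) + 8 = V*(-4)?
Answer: 8991/9235 ≈ 0.97358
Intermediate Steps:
N(V) = 4/(-8 - 4*V) (N(V) = 4/(-8 + V*(-4)) = 4/(-8 - 4*V))
u(C) = C + 2/(2 + C) (u(C) = -1/(2 + C)*(-2) + C = 2/(2 + C) + C = C + 2/(2 + C))
m(E, X) = -5 + X
(m(-12, u(-3)) - 27)/(-38 + 1/(-85 - 158)) = ((-5 + (2 - 3*(2 - 3))/(2 - 3)) - 27)/(-38 + 1/(-85 - 158)) = ((-5 + (2 - 3*(-1))/(-1)) - 27)/(-38 + 1/(-243)) = ((-5 - (2 + 3)) - 27)/(-38 - 1/243) = ((-5 - 1*5) - 27)/(-9235/243) = ((-5 - 5) - 27)*(-243/9235) = (-10 - 27)*(-243/9235) = -37*(-243/9235) = 8991/9235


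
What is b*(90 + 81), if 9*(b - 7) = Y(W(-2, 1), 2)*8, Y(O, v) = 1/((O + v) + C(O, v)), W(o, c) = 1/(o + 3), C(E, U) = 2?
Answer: 6137/5 ≈ 1227.4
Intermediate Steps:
W(o, c) = 1/(3 + o)
Y(O, v) = 1/(2 + O + v) (Y(O, v) = 1/((O + v) + 2) = 1/(2 + O + v))
b = 323/45 (b = 7 + (8/(2 + 1/(3 - 2) + 2))/9 = 7 + (8/(2 + 1/1 + 2))/9 = 7 + (8/(2 + 1 + 2))/9 = 7 + (8/5)/9 = 7 + ((1/5)*8)/9 = 7 + (1/9)*(8/5) = 7 + 8/45 = 323/45 ≈ 7.1778)
b*(90 + 81) = 323*(90 + 81)/45 = (323/45)*171 = 6137/5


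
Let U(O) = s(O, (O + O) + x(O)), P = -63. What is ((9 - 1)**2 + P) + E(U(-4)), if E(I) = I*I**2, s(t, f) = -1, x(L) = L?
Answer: 0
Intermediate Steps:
U(O) = -1
E(I) = I**3
((9 - 1)**2 + P) + E(U(-4)) = ((9 - 1)**2 - 63) + (-1)**3 = (8**2 - 63) - 1 = (64 - 63) - 1 = 1 - 1 = 0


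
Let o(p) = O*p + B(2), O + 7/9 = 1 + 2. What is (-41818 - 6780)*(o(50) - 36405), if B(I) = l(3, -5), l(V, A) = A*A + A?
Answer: 15865546070/9 ≈ 1.7628e+9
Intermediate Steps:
O = 20/9 (O = -7/9 + (1 + 2) = -7/9 + 3 = 20/9 ≈ 2.2222)
l(V, A) = A + A² (l(V, A) = A² + A = A + A²)
B(I) = 20 (B(I) = -5*(1 - 5) = -5*(-4) = 20)
o(p) = 20 + 20*p/9 (o(p) = 20*p/9 + 20 = 20 + 20*p/9)
(-41818 - 6780)*(o(50) - 36405) = (-41818 - 6780)*((20 + (20/9)*50) - 36405) = -48598*((20 + 1000/9) - 36405) = -48598*(1180/9 - 36405) = -48598*(-326465/9) = 15865546070/9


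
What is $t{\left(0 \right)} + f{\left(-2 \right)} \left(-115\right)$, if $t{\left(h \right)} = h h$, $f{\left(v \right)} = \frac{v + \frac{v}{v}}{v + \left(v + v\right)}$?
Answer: $- \frac{115}{6} \approx -19.167$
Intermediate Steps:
$f{\left(v \right)} = \frac{1 + v}{3 v}$ ($f{\left(v \right)} = \frac{v + 1}{v + 2 v} = \frac{1 + v}{3 v}$)
$t{\left(h \right)} = h^{2}$
$t{\left(0 \right)} + f{\left(-2 \right)} \left(-115\right) = 0^{2} + \frac{1 - 2}{3 \left(-2\right)} \left(-115\right) = 0 + \frac{1}{3} \left(- \frac{1}{2}\right) \left(-1\right) \left(-115\right) = 0 + \frac{1}{6} \left(-115\right) = 0 - \frac{115}{6} = - \frac{115}{6}$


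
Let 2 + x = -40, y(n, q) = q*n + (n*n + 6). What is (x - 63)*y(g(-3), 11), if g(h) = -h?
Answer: -5040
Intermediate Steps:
y(n, q) = 6 + n**2 + n*q (y(n, q) = n*q + (n**2 + 6) = n*q + (6 + n**2) = 6 + n**2 + n*q)
x = -42 (x = -2 - 40 = -42)
(x - 63)*y(g(-3), 11) = (-42 - 63)*(6 + (-1*(-3))**2 - 1*(-3)*11) = -105*(6 + 3**2 + 3*11) = -105*(6 + 9 + 33) = -105*48 = -5040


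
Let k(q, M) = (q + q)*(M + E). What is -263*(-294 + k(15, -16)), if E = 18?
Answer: 61542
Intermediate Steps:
k(q, M) = 2*q*(18 + M) (k(q, M) = (q + q)*(M + 18) = (2*q)*(18 + M) = 2*q*(18 + M))
-263*(-294 + k(15, -16)) = -263*(-294 + 2*15*(18 - 16)) = -263*(-294 + 2*15*2) = -263*(-294 + 60) = -263*(-234) = 61542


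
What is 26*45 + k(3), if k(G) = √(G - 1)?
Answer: 1170 + √2 ≈ 1171.4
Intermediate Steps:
k(G) = √(-1 + G)
26*45 + k(3) = 26*45 + √(-1 + 3) = 1170 + √2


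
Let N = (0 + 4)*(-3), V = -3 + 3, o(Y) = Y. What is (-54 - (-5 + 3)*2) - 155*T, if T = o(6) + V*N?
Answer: -980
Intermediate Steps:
V = 0
N = -12 (N = 4*(-3) = -12)
T = 6 (T = 6 + 0*(-12) = 6 + 0 = 6)
(-54 - (-5 + 3)*2) - 155*T = (-54 - (-5 + 3)*2) - 155*6 = (-54 - (-2)*2) - 930 = (-54 - 1*(-4)) - 930 = (-54 + 4) - 930 = -50 - 930 = -980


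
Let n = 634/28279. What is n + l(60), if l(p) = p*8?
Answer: 13574554/28279 ≈ 480.02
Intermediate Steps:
n = 634/28279 (n = 634*(1/28279) = 634/28279 ≈ 0.022419)
l(p) = 8*p
n + l(60) = 634/28279 + 8*60 = 634/28279 + 480 = 13574554/28279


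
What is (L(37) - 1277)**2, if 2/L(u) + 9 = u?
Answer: 319587129/196 ≈ 1.6305e+6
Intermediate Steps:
L(u) = 2/(-9 + u)
(L(37) - 1277)**2 = (2/(-9 + 37) - 1277)**2 = (2/28 - 1277)**2 = (2*(1/28) - 1277)**2 = (1/14 - 1277)**2 = (-17877/14)**2 = 319587129/196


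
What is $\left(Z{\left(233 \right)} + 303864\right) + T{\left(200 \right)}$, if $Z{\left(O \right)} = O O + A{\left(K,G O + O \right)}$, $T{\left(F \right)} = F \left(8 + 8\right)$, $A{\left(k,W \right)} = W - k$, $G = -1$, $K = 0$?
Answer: $361353$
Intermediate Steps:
$T{\left(F \right)} = 16 F$ ($T{\left(F \right)} = F 16 = 16 F$)
$Z{\left(O \right)} = O^{2}$ ($Z{\left(O \right)} = O O + \left(\left(- O + O\right) - 0\right) = O^{2} + \left(0 + 0\right) = O^{2} + 0 = O^{2}$)
$\left(Z{\left(233 \right)} + 303864\right) + T{\left(200 \right)} = \left(233^{2} + 303864\right) + 16 \cdot 200 = \left(54289 + 303864\right) + 3200 = 358153 + 3200 = 361353$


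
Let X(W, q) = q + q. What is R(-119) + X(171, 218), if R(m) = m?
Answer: 317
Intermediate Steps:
X(W, q) = 2*q
R(-119) + X(171, 218) = -119 + 2*218 = -119 + 436 = 317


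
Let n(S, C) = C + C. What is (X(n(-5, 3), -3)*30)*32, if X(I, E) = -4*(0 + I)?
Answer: -23040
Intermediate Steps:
n(S, C) = 2*C
X(I, E) = -4*I
(X(n(-5, 3), -3)*30)*32 = (-8*3*30)*32 = (-4*6*30)*32 = -24*30*32 = -720*32 = -23040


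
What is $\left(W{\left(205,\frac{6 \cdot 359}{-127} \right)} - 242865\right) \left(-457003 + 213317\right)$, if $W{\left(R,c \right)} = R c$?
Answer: $\frac{7623820076550}{127} \approx 6.003 \cdot 10^{10}$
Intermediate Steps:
$\left(W{\left(205,\frac{6 \cdot 359}{-127} \right)} - 242865\right) \left(-457003 + 213317\right) = \left(205 \frac{6 \cdot 359}{-127} - 242865\right) \left(-457003 + 213317\right) = \left(205 \cdot 2154 \left(- \frac{1}{127}\right) - 242865\right) \left(-243686\right) = \left(205 \left(- \frac{2154}{127}\right) - 242865\right) \left(-243686\right) = \left(- \frac{441570}{127} - 242865\right) \left(-243686\right) = \left(- \frac{31285425}{127}\right) \left(-243686\right) = \frac{7623820076550}{127}$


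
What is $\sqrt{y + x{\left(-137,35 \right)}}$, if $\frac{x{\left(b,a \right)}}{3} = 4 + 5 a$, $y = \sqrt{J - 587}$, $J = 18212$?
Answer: $\sqrt{537 + 5 \sqrt{705}} \approx 25.88$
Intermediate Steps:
$y = 5 \sqrt{705}$ ($y = \sqrt{18212 - 587} = \sqrt{17625} = 5 \sqrt{705} \approx 132.76$)
$x{\left(b,a \right)} = 12 + 15 a$ ($x{\left(b,a \right)} = 3 \left(4 + 5 a\right) = 12 + 15 a$)
$\sqrt{y + x{\left(-137,35 \right)}} = \sqrt{5 \sqrt{705} + \left(12 + 15 \cdot 35\right)} = \sqrt{5 \sqrt{705} + \left(12 + 525\right)} = \sqrt{5 \sqrt{705} + 537} = \sqrt{537 + 5 \sqrt{705}}$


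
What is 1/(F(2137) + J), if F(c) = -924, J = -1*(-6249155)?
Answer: 1/6248231 ≈ 1.6005e-7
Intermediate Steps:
J = 6249155
1/(F(2137) + J) = 1/(-924 + 6249155) = 1/6248231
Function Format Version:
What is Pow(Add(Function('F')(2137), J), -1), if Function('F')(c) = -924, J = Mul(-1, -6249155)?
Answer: Rational(1, 6248231) ≈ 1.6005e-7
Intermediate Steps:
J = 6249155
Pow(Add(Function('F')(2137), J), -1) = Pow(Add(-924, 6249155), -1) = Pow(6248231, -1) = Rational(1, 6248231)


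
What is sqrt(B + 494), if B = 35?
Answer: 23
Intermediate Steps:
sqrt(B + 494) = sqrt(35 + 494) = sqrt(529) = 23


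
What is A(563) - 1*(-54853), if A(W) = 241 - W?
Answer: 54531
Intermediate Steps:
A(563) - 1*(-54853) = (241 - 1*563) - 1*(-54853) = (241 - 563) + 54853 = -322 + 54853 = 54531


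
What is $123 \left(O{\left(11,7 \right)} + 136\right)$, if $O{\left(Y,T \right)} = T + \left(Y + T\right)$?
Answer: $19803$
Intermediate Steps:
$O{\left(Y,T \right)} = Y + 2 T$ ($O{\left(Y,T \right)} = T + \left(T + Y\right) = Y + 2 T$)
$123 \left(O{\left(11,7 \right)} + 136\right) = 123 \left(\left(11 + 2 \cdot 7\right) + 136\right) = 123 \left(\left(11 + 14\right) + 136\right) = 123 \left(25 + 136\right) = 123 \cdot 161 = 19803$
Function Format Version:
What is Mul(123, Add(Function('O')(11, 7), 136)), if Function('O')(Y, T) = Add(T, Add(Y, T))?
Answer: 19803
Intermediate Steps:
Function('O')(Y, T) = Add(Y, Mul(2, T)) (Function('O')(Y, T) = Add(T, Add(T, Y)) = Add(Y, Mul(2, T)))
Mul(123, Add(Function('O')(11, 7), 136)) = Mul(123, Add(Add(11, Mul(2, 7)), 136)) = Mul(123, Add(Add(11, 14), 136)) = Mul(123, Add(25, 136)) = Mul(123, 161) = 19803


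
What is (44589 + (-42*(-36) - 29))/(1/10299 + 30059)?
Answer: 237247764/154788821 ≈ 1.5327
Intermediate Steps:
(44589 + (-42*(-36) - 29))/(1/10299 + 30059) = (44589 + (1512 - 29))/(1/10299 + 30059) = (44589 + 1483)/(309577642/10299) = 46072*(10299/309577642) = 237247764/154788821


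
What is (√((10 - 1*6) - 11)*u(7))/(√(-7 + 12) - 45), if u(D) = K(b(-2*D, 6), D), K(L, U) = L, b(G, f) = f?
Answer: -27*I*√7/202 - 3*I*√35/1010 ≈ -0.37121*I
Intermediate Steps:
u(D) = 6
(√((10 - 1*6) - 11)*u(7))/(√(-7 + 12) - 45) = (√((10 - 1*6) - 11)*6)/(√(-7 + 12) - 45) = (√((10 - 6) - 11)*6)/(√5 - 45) = (√(4 - 11)*6)/(-45 + √5) = (√(-7)*6)/(-45 + √5) = ((I*√7)*6)/(-45 + √5) = (6*I*√7)/(-45 + √5) = 6*I*√7/(-45 + √5)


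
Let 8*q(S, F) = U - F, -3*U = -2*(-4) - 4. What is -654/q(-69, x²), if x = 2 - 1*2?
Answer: 3924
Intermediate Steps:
x = 0 (x = 2 - 2 = 0)
U = -4/3 (U = -(-2*(-4) - 4)/3 = -(8 - 4)/3 = -⅓*4 = -4/3 ≈ -1.3333)
q(S, F) = -⅙ - F/8 (q(S, F) = (-4/3 - F)/8 = -⅙ - F/8)
-654/q(-69, x²) = -654/(-⅙ - ⅛*0²) = -654/(-⅙ - ⅛*0) = -654/(-⅙ + 0) = -654/(-⅙) = -654*(-6) = 3924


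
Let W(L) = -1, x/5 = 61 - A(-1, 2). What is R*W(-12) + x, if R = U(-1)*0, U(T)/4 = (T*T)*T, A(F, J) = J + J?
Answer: 285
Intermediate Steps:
A(F, J) = 2*J
x = 285 (x = 5*(61 - 2*2) = 5*(61 - 1*4) = 5*(61 - 4) = 5*57 = 285)
U(T) = 4*T³ (U(T) = 4*((T*T)*T) = 4*(T²*T) = 4*T³)
R = 0 (R = (4*(-1)³)*0 = (4*(-1))*0 = -4*0 = 0)
R*W(-12) + x = 0*(-1) + 285 = 0 + 285 = 285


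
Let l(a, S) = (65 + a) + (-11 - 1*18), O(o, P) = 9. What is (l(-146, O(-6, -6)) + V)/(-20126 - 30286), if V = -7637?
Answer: 7747/50412 ≈ 0.15367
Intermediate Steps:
l(a, S) = 36 + a (l(a, S) = (65 + a) + (-11 - 18) = (65 + a) - 29 = 36 + a)
(l(-146, O(-6, -6)) + V)/(-20126 - 30286) = ((36 - 146) - 7637)/(-20126 - 30286) = (-110 - 7637)/(-50412) = -7747*(-1/50412) = 7747/50412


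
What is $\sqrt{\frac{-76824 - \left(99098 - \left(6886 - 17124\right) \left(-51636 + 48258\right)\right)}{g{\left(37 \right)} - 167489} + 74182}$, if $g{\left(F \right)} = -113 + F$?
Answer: $\frac{2 \sqrt{519279695102805}}{167565} \approx 271.99$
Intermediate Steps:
$\sqrt{\frac{-76824 - \left(99098 - \left(6886 - 17124\right) \left(-51636 + 48258\right)\right)}{g{\left(37 \right)} - 167489} + 74182} = \sqrt{\frac{-76824 - \left(99098 - \left(6886 - 17124\right) \left(-51636 + 48258\right)\right)}{\left(-113 + 37\right) - 167489} + 74182} = \sqrt{\frac{-76824 - -34484866}{-76 - 167489} + 74182} = \sqrt{\frac{-76824 + \left(34583964 - 99098\right)}{-167565} + 74182} = \sqrt{\left(-76824 + 34484866\right) \left(- \frac{1}{167565}\right) + 74182} = \sqrt{34408042 \left(- \frac{1}{167565}\right) + 74182} = \sqrt{- \frac{34408042}{167565} + 74182} = \sqrt{\frac{12395898788}{167565}} = \frac{2 \sqrt{519279695102805}}{167565}$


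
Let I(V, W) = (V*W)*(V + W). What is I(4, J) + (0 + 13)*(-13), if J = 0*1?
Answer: -169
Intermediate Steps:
J = 0
I(V, W) = V*W*(V + W)
I(4, J) + (0 + 13)*(-13) = 4*0*(4 + 0) + (0 + 13)*(-13) = 4*0*4 + 13*(-13) = 0 - 169 = -169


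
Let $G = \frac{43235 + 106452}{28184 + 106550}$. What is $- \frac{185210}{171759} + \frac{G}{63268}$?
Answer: $- \frac{1578769285280087}{1464133953942408} \approx -1.0783$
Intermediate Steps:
$G = \frac{149687}{134734} \approx 1.111$
$- \frac{185210}{171759} + \frac{G}{63268} = - \frac{185210}{171759} + \frac{149687}{134734 \cdot 63268} = \left(-185210\right) \frac{1}{171759} + \frac{149687}{134734} \cdot \frac{1}{63268} = - \frac{185210}{171759} + \frac{149687}{8524350712} = - \frac{1578769285280087}{1464133953942408}$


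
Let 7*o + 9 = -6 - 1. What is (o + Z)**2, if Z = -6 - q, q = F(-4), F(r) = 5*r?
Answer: 6724/49 ≈ 137.22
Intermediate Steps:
o = -16/7 (o = -9/7 + (-6 - 1)/7 = -9/7 + (1/7)*(-7) = -9/7 - 1 = -16/7 ≈ -2.2857)
q = -20 (q = 5*(-4) = -20)
Z = 14 (Z = -6 - 1*(-20) = -6 + 20 = 14)
(o + Z)**2 = (-16/7 + 14)**2 = (82/7)**2 = 6724/49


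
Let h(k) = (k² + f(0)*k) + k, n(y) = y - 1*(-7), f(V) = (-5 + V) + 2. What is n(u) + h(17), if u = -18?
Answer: 244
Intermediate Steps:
f(V) = -3 + V
n(y) = 7 + y (n(y) = y + 7 = 7 + y)
h(k) = k² - 2*k (h(k) = (k² + (-3 + 0)*k) + k = (k² - 3*k) + k = k² - 2*k)
n(u) + h(17) = (7 - 18) + 17*(-2 + 17) = -11 + 17*15 = -11 + 255 = 244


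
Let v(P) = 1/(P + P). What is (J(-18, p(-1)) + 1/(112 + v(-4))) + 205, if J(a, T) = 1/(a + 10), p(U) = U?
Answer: 1466969/7160 ≈ 204.88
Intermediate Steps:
J(a, T) = 1/(10 + a)
v(P) = 1/(2*P)
(J(-18, p(-1)) + 1/(112 + v(-4))) + 205 = (1/(10 - 18) + 1/(112 + (1/2)/(-4))) + 205 = (1/(-8) + 1/(112 + (1/2)*(-1/4))) + 205 = (-1/8 + 1/(112 - 1/8)) + 205 = (-1/8 + 1/(895/8)) + 205 = (-1/8 + 8/895) + 205 = -831/7160 + 205 = 1466969/7160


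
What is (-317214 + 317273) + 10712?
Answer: 10771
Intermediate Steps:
(-317214 + 317273) + 10712 = 59 + 10712 = 10771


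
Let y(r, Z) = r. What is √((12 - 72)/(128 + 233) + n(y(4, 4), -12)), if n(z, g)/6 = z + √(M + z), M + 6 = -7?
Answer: 3*√(956 + 722*I)/19 ≈ 5.1817 + 1.7369*I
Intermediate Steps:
M = -13 (M = -6 - 7 = -13)
n(z, g) = 6*z + 6*√(-13 + z) (n(z, g) = 6*(z + √(-13 + z)) = 6*z + 6*√(-13 + z))
√((12 - 72)/(128 + 233) + n(y(4, 4), -12)) = √((12 - 72)/(128 + 233) + (6*4 + 6*√(-13 + 4))) = √(-60/361 + (24 + 6*√(-9))) = √(-60*1/361 + (24 + 6*(3*I))) = √(-60/361 + (24 + 18*I)) = √(8604/361 + 18*I)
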